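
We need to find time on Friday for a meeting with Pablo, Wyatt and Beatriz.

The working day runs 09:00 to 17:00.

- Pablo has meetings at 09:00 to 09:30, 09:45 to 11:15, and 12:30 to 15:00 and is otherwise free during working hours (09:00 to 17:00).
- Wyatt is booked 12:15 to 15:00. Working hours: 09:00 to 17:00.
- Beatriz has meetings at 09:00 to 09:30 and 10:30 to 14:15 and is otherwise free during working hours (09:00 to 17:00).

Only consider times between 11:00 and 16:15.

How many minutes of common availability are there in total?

Pablo free within 09:00–17:00: 09:30–09:45, 11:15–12:30, 15:00–17:00.
Wyatt free within 09:00–17:00: 09:00–12:15, 15:00–17:00.
Beatriz free within 09:00–17:00: 09:30–10:30, 14:15–17:00.
Pablo ∩ Wyatt: 09:30–09:45, 11:15–12:15, 15:00–17:00.
Pablo ∩ Wyatt ∩ Beatriz: 09:30–09:45, 15:00–17:00.
Restricted to 11:00–16:15: 15:00–16:15.
Total common minutes: 75.

75 minutes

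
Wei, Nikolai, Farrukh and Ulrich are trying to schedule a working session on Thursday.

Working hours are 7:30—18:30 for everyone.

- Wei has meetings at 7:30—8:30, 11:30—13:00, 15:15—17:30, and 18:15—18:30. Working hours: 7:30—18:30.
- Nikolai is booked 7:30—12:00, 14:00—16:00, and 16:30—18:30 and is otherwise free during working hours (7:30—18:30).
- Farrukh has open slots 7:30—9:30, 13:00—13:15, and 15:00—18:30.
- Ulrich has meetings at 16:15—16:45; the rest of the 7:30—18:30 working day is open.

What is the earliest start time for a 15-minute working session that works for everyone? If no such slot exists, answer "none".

13:00

Wei free within 07:30–18:30: 08:30–11:30, 13:00–15:15, 17:30–18:15.
Nikolai free within 07:30–18:30: 12:00–14:00, 16:00–16:30.
Ulrich free within 07:30–18:30: 07:30–16:15, 16:45–18:30.
Wei ∩ Nikolai: 13:00–14:00.
Wei ∩ Nikolai ∩ Farrukh: 13:00–13:15.
Wei ∩ Nikolai ∩ Farrukh ∩ Ulrich: 13:00–13:15.
Windows ≥ 15 min: 13:00–13:15.
Earliest such window starts at 13:00.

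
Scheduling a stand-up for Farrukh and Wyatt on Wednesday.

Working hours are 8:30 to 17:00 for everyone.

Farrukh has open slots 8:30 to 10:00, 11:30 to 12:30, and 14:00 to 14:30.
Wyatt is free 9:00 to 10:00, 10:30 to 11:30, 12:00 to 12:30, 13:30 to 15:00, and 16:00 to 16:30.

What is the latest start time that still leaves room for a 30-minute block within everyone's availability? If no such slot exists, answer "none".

Farrukh ∩ Wyatt: 09:00–10:00, 12:00–12:30, 14:00–14:30.
Windows ≥ 30 min: 09:00–10:00, 12:00–12:30, 14:00–14:30.
Latest start in the last window 14:00–14:30 is 14:30 − 30 min = 14:00.

14:00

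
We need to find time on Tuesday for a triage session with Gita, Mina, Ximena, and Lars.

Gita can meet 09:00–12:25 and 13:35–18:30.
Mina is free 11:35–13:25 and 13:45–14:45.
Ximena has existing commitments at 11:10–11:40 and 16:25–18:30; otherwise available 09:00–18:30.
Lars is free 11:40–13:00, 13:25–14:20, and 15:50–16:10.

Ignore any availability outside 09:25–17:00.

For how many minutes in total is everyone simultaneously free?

80 minutes

Ximena free within 09:00–18:30: 09:00–11:10, 11:40–16:25.
Gita ∩ Mina: 11:35–12:25, 13:45–14:45.
Gita ∩ Mina ∩ Ximena: 11:40–12:25, 13:45–14:45.
Gita ∩ Mina ∩ Ximena ∩ Lars: 11:40–12:25, 13:45–14:20.
Restricted to 09:25–17:00: 11:40–12:25, 13:45–14:20.
Total common minutes: 45 + 35 = 80.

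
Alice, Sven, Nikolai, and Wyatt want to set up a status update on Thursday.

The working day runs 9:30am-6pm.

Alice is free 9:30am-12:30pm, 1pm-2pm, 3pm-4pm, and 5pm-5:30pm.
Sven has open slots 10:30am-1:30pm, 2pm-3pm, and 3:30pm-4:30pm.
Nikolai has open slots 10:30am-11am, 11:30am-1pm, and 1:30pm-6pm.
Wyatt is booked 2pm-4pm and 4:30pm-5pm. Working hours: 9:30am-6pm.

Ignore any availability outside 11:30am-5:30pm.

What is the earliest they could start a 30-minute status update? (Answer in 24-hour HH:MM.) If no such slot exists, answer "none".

Wyatt free within 09:30–18:00: 09:30–14:00, 16:00–16:30, 17:00–18:00.
Alice ∩ Sven: 10:30–12:30, 13:00–13:30, 15:30–16:00.
Alice ∩ Sven ∩ Nikolai: 10:30–11:00, 11:30–12:30, 15:30–16:00.
Alice ∩ Sven ∩ Nikolai ∩ Wyatt: 10:30–11:00, 11:30–12:30.
Restricted to 11:30–17:30: 11:30–12:30.
Windows ≥ 30 min: 11:30–12:30.
Earliest such window starts at 11:30.

11:30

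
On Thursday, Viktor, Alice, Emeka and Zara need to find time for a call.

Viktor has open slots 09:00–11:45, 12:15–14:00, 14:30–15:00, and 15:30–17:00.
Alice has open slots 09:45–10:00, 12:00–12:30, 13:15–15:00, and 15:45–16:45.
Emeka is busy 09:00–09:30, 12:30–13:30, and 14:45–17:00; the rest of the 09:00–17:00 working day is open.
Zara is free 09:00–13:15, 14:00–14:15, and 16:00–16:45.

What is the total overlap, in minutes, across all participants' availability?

Emeka free within 09:00–17:00: 09:30–12:30, 13:30–14:45.
Viktor ∩ Alice: 09:45–10:00, 12:15–12:30, 13:15–14:00, 14:30–15:00, 15:45–16:45.
Viktor ∩ Alice ∩ Emeka: 09:45–10:00, 12:15–12:30, 13:30–14:00, 14:30–14:45.
Viktor ∩ Alice ∩ Emeka ∩ Zara: 09:45–10:00, 12:15–12:30.
Total common minutes: 15 + 15 = 30.

30 minutes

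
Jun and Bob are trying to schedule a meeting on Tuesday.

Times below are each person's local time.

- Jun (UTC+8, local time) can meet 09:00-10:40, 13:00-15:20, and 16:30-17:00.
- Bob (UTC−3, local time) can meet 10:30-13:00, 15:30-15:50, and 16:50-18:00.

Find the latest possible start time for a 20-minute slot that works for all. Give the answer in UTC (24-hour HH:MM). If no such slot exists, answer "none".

Jun → UTC: 01:00–02:40, 05:00–07:20, 08:30–09:00.
Bob → UTC: 13:30–16:00, 18:30–18:50, 19:50–21:00.
Jun ∩ Bob: (none).
Windows ≥ 20 min: (none).

none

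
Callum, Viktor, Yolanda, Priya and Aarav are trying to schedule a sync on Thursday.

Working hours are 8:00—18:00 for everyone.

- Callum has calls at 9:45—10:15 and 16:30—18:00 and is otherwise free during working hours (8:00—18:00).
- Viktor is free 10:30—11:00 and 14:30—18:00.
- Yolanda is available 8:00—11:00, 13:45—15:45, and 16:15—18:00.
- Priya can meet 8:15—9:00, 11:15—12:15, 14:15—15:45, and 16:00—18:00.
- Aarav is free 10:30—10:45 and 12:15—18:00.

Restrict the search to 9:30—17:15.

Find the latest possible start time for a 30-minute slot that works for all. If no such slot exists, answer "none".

15:15

Callum free within 08:00–18:00: 08:00–09:45, 10:15–16:30.
Callum ∩ Viktor: 10:30–11:00, 14:30–16:30.
Callum ∩ Viktor ∩ Yolanda: 10:30–11:00, 14:30–15:45, 16:15–16:30.
Callum ∩ Viktor ∩ Yolanda ∩ Priya: 14:30–15:45, 16:15–16:30.
Callum ∩ Viktor ∩ Yolanda ∩ Priya ∩ Aarav: 14:30–15:45, 16:15–16:30.
Restricted to 09:30–17:15: 14:30–15:45, 16:15–16:30.
Windows ≥ 30 min: 14:30–15:45.
Latest start in the last window 14:30–15:45 is 15:45 − 30 min = 15:15.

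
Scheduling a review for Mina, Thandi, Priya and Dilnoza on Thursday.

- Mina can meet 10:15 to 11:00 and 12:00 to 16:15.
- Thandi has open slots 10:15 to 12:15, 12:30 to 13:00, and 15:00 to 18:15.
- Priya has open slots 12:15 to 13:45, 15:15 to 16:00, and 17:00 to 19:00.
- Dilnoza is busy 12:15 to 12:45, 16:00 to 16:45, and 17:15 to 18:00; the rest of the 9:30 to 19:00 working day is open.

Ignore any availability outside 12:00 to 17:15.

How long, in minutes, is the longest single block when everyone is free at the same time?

45 minutes

Dilnoza free within 09:30–19:00: 09:30–12:15, 12:45–16:00, 16:45–17:15, 18:00–19:00.
Mina ∩ Thandi: 10:15–11:00, 12:00–12:15, 12:30–13:00, 15:00–16:15.
Mina ∩ Thandi ∩ Priya: 12:30–13:00, 15:15–16:00.
Mina ∩ Thandi ∩ Priya ∩ Dilnoza: 12:45–13:00, 15:15–16:00.
Restricted to 12:00–17:15: 12:45–13:00, 15:15–16:00.
Common window lengths: 15, 45 min; longest is 45.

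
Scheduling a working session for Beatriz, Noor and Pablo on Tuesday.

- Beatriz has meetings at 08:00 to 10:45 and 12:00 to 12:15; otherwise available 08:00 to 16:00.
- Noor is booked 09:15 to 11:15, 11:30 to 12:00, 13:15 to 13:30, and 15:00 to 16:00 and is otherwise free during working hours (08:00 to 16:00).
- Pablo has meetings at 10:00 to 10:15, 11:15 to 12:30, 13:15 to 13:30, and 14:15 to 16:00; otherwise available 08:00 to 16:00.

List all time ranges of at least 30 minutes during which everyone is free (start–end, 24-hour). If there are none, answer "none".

Beatriz free within 08:00–16:00: 10:45–12:00, 12:15–16:00.
Noor free within 08:00–16:00: 08:00–09:15, 11:15–11:30, 12:00–13:15, 13:30–15:00.
Pablo free within 08:00–16:00: 08:00–10:00, 10:15–11:15, 12:30–13:15, 13:30–14:15.
Beatriz ∩ Noor: 11:15–11:30, 12:15–13:15, 13:30–15:00.
Beatriz ∩ Noor ∩ Pablo: 12:30–13:15, 13:30–14:15.
Windows ≥ 30 min: 12:30–13:15, 13:30–14:15.

12:30–13:15, 13:30–14:15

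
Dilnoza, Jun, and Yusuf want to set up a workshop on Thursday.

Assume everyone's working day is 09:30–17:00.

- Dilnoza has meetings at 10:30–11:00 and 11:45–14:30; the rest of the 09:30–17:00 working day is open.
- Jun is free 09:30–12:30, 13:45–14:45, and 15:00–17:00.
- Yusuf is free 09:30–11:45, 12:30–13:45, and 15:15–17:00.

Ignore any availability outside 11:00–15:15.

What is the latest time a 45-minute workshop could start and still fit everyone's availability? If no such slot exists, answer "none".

11:00

Dilnoza free within 09:30–17:00: 09:30–10:30, 11:00–11:45, 14:30–17:00.
Dilnoza ∩ Jun: 09:30–10:30, 11:00–11:45, 14:30–14:45, 15:00–17:00.
Dilnoza ∩ Jun ∩ Yusuf: 09:30–10:30, 11:00–11:45, 15:15–17:00.
Restricted to 11:00–15:15: 11:00–11:45.
Windows ≥ 45 min: 11:00–11:45.
Latest start in the last window 11:00–11:45 is 11:45 − 45 min = 11:00.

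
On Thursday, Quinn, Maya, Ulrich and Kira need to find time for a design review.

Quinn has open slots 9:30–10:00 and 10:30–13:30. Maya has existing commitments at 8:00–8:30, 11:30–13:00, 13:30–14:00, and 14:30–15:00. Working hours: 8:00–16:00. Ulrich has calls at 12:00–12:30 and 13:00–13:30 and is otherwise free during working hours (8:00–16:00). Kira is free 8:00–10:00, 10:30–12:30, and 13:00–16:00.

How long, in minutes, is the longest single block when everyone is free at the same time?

Maya free within 08:00–16:00: 08:30–11:30, 13:00–13:30, 14:00–14:30, 15:00–16:00.
Ulrich free within 08:00–16:00: 08:00–12:00, 12:30–13:00, 13:30–16:00.
Quinn ∩ Maya: 09:30–10:00, 10:30–11:30, 13:00–13:30.
Quinn ∩ Maya ∩ Ulrich: 09:30–10:00, 10:30–11:30.
Quinn ∩ Maya ∩ Ulrich ∩ Kira: 09:30–10:00, 10:30–11:30.
Common window lengths: 30, 60 min; longest is 60.

60 minutes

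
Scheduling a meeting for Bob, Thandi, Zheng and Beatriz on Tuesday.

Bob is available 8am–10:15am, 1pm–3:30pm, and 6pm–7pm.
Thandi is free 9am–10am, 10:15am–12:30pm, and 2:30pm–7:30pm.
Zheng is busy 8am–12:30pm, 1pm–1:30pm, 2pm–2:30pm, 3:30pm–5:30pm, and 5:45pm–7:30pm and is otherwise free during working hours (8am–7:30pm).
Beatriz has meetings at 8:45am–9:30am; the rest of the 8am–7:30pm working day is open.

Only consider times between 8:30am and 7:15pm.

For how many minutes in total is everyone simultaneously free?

60 minutes

Zheng free within 08:00–19:30: 12:30–13:00, 13:30–14:00, 14:30–15:30, 17:30–17:45.
Beatriz free within 08:00–19:30: 08:00–08:45, 09:30–19:30.
Bob ∩ Thandi: 09:00–10:00, 14:30–15:30, 18:00–19:00.
Bob ∩ Thandi ∩ Zheng: 14:30–15:30.
Bob ∩ Thandi ∩ Zheng ∩ Beatriz: 14:30–15:30.
Restricted to 08:30–19:15: 14:30–15:30.
Total common minutes: 60.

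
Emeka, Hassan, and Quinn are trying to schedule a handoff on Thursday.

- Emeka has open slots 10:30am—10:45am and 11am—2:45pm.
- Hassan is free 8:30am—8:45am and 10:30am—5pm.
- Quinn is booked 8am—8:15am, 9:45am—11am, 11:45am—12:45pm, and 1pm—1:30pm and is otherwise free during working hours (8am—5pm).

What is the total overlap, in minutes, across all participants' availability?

Quinn free within 08:00–17:00: 08:15–09:45, 11:00–11:45, 12:45–13:00, 13:30–17:00.
Emeka ∩ Hassan: 10:30–10:45, 11:00–14:45.
Emeka ∩ Hassan ∩ Quinn: 11:00–11:45, 12:45–13:00, 13:30–14:45.
Total common minutes: 45 + 15 + 75 = 135.

135 minutes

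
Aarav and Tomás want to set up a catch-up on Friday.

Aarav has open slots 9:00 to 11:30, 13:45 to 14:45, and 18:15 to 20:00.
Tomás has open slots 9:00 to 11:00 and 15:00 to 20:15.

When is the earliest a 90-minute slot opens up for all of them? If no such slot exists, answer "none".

Aarav ∩ Tomás: 09:00–11:00, 18:15–20:00.
Windows ≥ 90 min: 09:00–11:00, 18:15–20:00.
Earliest such window starts at 09:00.

09:00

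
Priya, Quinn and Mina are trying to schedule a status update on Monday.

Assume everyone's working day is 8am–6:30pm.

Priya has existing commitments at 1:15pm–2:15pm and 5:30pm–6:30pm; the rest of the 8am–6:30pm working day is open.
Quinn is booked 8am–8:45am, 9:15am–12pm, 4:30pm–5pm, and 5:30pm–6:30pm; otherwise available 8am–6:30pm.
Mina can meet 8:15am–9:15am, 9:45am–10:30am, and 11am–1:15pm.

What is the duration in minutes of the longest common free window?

Priya free within 08:00–18:30: 08:00–13:15, 14:15–17:30.
Quinn free within 08:00–18:30: 08:45–09:15, 12:00–16:30, 17:00–17:30.
Priya ∩ Quinn: 08:45–09:15, 12:00–13:15, 14:15–16:30, 17:00–17:30.
Priya ∩ Quinn ∩ Mina: 08:45–09:15, 12:00–13:15.
Common window lengths: 30, 75 min; longest is 75.

75 minutes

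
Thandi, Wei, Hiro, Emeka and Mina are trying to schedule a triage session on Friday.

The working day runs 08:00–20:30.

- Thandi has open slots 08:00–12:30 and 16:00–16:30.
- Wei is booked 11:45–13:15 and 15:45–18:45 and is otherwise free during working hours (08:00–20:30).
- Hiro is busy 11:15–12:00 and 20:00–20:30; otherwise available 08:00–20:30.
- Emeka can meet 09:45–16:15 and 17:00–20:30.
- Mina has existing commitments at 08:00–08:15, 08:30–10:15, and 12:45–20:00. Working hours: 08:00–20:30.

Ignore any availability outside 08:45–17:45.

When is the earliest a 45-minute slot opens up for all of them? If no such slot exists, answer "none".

10:15

Wei free within 08:00–20:30: 08:00–11:45, 13:15–15:45, 18:45–20:30.
Hiro free within 08:00–20:30: 08:00–11:15, 12:00–20:00.
Mina free within 08:00–20:30: 08:15–08:30, 10:15–12:45, 20:00–20:30.
Thandi ∩ Wei: 08:00–11:45.
Thandi ∩ Wei ∩ Hiro: 08:00–11:15.
Thandi ∩ Wei ∩ Hiro ∩ Emeka: 09:45–11:15.
Thandi ∩ Wei ∩ Hiro ∩ Emeka ∩ Mina: 10:15–11:15.
Restricted to 08:45–17:45: 10:15–11:15.
Windows ≥ 45 min: 10:15–11:15.
Earliest such window starts at 10:15.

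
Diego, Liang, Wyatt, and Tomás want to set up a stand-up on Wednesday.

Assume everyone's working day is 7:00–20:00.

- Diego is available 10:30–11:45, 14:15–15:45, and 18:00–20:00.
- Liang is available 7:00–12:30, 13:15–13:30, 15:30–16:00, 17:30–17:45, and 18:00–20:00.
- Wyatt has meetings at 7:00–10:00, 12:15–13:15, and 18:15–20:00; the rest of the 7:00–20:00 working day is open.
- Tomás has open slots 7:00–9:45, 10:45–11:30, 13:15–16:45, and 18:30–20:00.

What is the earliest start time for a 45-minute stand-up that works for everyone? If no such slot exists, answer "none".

Wyatt free within 07:00–20:00: 10:00–12:15, 13:15–18:15.
Diego ∩ Liang: 10:30–11:45, 15:30–15:45, 18:00–20:00.
Diego ∩ Liang ∩ Wyatt: 10:30–11:45, 15:30–15:45, 18:00–18:15.
Diego ∩ Liang ∩ Wyatt ∩ Tomás: 10:45–11:30, 15:30–15:45.
Windows ≥ 45 min: 10:45–11:30.
Earliest such window starts at 10:45.

10:45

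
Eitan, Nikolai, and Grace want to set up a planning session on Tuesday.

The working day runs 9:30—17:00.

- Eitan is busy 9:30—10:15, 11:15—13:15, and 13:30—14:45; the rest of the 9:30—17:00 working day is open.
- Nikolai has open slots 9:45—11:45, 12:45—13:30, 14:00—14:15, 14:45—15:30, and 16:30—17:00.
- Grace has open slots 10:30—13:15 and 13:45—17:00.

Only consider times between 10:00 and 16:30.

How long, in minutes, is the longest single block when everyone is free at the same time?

45 minutes

Eitan free within 09:30–17:00: 10:15–11:15, 13:15–13:30, 14:45–17:00.
Eitan ∩ Nikolai: 10:15–11:15, 13:15–13:30, 14:45–15:30, 16:30–17:00.
Eitan ∩ Nikolai ∩ Grace: 10:30–11:15, 14:45–15:30, 16:30–17:00.
Restricted to 10:00–16:30: 10:30–11:15, 14:45–15:30.
Common window lengths: 45, 45 min; longest is 45.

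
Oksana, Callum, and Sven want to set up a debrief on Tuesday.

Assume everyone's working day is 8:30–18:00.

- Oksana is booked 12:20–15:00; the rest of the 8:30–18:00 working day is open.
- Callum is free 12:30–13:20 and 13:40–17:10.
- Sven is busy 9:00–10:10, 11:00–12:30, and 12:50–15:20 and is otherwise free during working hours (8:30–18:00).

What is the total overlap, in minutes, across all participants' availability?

Oksana free within 08:30–18:00: 08:30–12:20, 15:00–18:00.
Sven free within 08:30–18:00: 08:30–09:00, 10:10–11:00, 12:30–12:50, 15:20–18:00.
Oksana ∩ Callum: 15:00–17:10.
Oksana ∩ Callum ∩ Sven: 15:20–17:10.
Total common minutes: 110.

110 minutes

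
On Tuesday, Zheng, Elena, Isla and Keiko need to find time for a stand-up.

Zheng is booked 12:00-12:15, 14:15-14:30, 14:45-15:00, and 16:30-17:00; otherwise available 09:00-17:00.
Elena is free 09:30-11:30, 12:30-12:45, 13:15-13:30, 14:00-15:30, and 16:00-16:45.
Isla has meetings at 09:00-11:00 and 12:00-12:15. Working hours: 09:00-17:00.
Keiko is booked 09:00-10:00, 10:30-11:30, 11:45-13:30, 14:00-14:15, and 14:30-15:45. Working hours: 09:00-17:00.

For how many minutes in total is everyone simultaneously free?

30 minutes

Zheng free within 09:00–17:00: 09:00–12:00, 12:15–14:15, 14:30–14:45, 15:00–16:30.
Isla free within 09:00–17:00: 11:00–12:00, 12:15–17:00.
Keiko free within 09:00–17:00: 10:00–10:30, 11:30–11:45, 13:30–14:00, 14:15–14:30, 15:45–17:00.
Zheng ∩ Elena: 09:30–11:30, 12:30–12:45, 13:15–13:30, 14:00–14:15, 14:30–14:45, 15:00–15:30, 16:00–16:30.
Zheng ∩ Elena ∩ Isla: 11:00–11:30, 12:30–12:45, 13:15–13:30, 14:00–14:15, 14:30–14:45, 15:00–15:30, 16:00–16:30.
Zheng ∩ Elena ∩ Isla ∩ Keiko: 16:00–16:30.
Total common minutes: 30.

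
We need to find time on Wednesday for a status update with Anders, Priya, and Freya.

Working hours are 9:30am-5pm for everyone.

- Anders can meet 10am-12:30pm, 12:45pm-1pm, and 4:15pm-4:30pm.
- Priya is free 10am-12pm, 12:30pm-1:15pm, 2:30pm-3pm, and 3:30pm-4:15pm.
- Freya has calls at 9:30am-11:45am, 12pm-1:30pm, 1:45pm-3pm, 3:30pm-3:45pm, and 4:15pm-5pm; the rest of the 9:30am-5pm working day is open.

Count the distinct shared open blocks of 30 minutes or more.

Freya free within 09:30–17:00: 11:45–12:00, 13:30–13:45, 15:00–15:30, 15:45–16:15.
Anders ∩ Priya: 10:00–12:00, 12:45–13:00.
Anders ∩ Priya ∩ Freya: 11:45–12:00.
Windows ≥ 30 min: (none).
That's 0 windows.

0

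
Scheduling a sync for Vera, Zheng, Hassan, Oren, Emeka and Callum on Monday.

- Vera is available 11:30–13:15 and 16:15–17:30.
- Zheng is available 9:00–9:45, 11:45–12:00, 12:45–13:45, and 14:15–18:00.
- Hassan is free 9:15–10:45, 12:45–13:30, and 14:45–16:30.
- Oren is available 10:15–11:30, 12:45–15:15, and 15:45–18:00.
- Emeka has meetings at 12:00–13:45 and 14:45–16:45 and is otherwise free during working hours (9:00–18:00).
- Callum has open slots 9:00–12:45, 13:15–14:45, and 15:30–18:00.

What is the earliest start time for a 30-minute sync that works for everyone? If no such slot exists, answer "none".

none

Emeka free within 09:00–18:00: 09:00–12:00, 13:45–14:45, 16:45–18:00.
Vera ∩ Zheng: 11:45–12:00, 12:45–13:15, 16:15–17:30.
Vera ∩ Zheng ∩ Hassan: 12:45–13:15, 16:15–16:30.
Vera ∩ Zheng ∩ Hassan ∩ Oren: 12:45–13:15, 16:15–16:30.
Vera ∩ Zheng ∩ Hassan ∩ Oren ∩ Emeka: (none).
Vera ∩ Zheng ∩ Hassan ∩ Oren ∩ Emeka ∩ Callum: (none).
Windows ≥ 30 min: (none).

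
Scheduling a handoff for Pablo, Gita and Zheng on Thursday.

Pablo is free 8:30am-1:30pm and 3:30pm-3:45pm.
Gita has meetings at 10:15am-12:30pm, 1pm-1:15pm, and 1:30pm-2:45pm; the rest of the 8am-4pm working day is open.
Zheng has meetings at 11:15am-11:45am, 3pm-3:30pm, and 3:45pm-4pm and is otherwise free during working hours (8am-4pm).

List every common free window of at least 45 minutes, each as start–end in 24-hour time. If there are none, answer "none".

08:30–10:15

Gita free within 08:00–16:00: 08:00–10:15, 12:30–13:00, 13:15–13:30, 14:45–16:00.
Zheng free within 08:00–16:00: 08:00–11:15, 11:45–15:00, 15:30–15:45.
Pablo ∩ Gita: 08:30–10:15, 12:30–13:00, 13:15–13:30, 15:30–15:45.
Pablo ∩ Gita ∩ Zheng: 08:30–10:15, 12:30–13:00, 13:15–13:30, 15:30–15:45.
Windows ≥ 45 min: 08:30–10:15.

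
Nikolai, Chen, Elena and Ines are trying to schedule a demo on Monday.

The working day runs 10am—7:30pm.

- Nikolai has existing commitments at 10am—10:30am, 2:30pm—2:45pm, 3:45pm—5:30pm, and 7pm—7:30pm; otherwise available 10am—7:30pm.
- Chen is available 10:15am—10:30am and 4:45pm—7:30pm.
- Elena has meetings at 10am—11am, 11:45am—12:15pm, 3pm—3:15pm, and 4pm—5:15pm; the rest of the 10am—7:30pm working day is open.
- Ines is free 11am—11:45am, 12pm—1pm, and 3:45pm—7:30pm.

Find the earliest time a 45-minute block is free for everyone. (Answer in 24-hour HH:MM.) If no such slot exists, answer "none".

17:30

Nikolai free within 10:00–19:30: 10:30–14:30, 14:45–15:45, 17:30–19:00.
Elena free within 10:00–19:30: 11:00–11:45, 12:15–15:00, 15:15–16:00, 17:15–19:30.
Nikolai ∩ Chen: 17:30–19:00.
Nikolai ∩ Chen ∩ Elena: 17:30–19:00.
Nikolai ∩ Chen ∩ Elena ∩ Ines: 17:30–19:00.
Windows ≥ 45 min: 17:30–19:00.
Earliest such window starts at 17:30.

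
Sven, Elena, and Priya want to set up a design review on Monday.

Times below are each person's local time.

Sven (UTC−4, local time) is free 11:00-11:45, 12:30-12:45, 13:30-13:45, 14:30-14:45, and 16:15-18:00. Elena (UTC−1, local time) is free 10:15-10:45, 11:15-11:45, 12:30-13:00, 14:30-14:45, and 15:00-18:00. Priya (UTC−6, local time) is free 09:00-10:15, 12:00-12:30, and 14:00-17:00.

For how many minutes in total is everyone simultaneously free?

15 minutes

Sven → UTC: 15:00–15:45, 16:30–16:45, 17:30–17:45, 18:30–18:45, 20:15–22:00.
Elena → UTC: 11:15–11:45, 12:15–12:45, 13:30–14:00, 15:30–15:45, 16:00–19:00.
Priya → UTC: 15:00–16:15, 18:00–18:30, 20:00–23:00.
Sven ∩ Elena: 15:30–15:45, 16:30–16:45, 17:30–17:45, 18:30–18:45.
Sven ∩ Elena ∩ Priya: 15:30–15:45.
Total common minutes: 15.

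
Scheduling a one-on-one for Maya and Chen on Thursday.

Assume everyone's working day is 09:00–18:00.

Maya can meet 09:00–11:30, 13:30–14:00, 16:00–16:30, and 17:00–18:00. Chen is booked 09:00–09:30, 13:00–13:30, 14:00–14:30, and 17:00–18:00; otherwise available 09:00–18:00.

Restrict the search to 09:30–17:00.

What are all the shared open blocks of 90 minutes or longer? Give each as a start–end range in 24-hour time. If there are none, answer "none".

Chen free within 09:00–18:00: 09:30–13:00, 13:30–14:00, 14:30–17:00.
Maya ∩ Chen: 09:30–11:30, 13:30–14:00, 16:00–16:30.
Restricted to 09:30–17:00: 09:30–11:30, 13:30–14:00, 16:00–16:30.
Windows ≥ 90 min: 09:30–11:30.

09:30–11:30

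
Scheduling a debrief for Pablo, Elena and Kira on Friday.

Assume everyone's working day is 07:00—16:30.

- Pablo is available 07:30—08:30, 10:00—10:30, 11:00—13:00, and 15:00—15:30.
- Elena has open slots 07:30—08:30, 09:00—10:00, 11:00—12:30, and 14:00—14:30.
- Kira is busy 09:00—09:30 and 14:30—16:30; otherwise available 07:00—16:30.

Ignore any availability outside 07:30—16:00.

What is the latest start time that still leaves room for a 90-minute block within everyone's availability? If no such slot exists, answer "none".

11:00

Kira free within 07:00–16:30: 07:00–09:00, 09:30–14:30.
Pablo ∩ Elena: 07:30–08:30, 11:00–12:30.
Pablo ∩ Elena ∩ Kira: 07:30–08:30, 11:00–12:30.
Restricted to 07:30–16:00: 07:30–08:30, 11:00–12:30.
Windows ≥ 90 min: 11:00–12:30.
Latest start in the last window 11:00–12:30 is 12:30 − 90 min = 11:00.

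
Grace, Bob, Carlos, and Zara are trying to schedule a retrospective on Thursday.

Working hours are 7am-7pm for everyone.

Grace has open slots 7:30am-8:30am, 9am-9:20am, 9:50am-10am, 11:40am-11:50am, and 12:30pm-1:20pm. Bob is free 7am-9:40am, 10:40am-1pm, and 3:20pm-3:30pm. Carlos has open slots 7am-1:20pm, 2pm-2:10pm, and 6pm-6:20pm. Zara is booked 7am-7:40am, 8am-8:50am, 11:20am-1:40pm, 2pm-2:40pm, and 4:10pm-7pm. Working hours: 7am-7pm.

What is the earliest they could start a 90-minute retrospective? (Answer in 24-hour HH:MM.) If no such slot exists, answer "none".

Zara free within 07:00–19:00: 07:40–08:00, 08:50–11:20, 13:40–14:00, 14:40–16:10.
Grace ∩ Bob: 07:30–08:30, 09:00–09:20, 11:40–11:50, 12:30–13:00.
Grace ∩ Bob ∩ Carlos: 07:30–08:30, 09:00–09:20, 11:40–11:50, 12:30–13:00.
Grace ∩ Bob ∩ Carlos ∩ Zara: 07:40–08:00, 09:00–09:20.
Windows ≥ 90 min: (none).

none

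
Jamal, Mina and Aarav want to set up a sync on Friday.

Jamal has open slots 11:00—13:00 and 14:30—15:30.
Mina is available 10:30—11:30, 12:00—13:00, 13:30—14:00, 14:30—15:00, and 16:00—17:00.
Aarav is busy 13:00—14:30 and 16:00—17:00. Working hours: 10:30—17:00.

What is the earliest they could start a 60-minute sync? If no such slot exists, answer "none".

Aarav free within 10:30–17:00: 10:30–13:00, 14:30–16:00.
Jamal ∩ Mina: 11:00–11:30, 12:00–13:00, 14:30–15:00.
Jamal ∩ Mina ∩ Aarav: 11:00–11:30, 12:00–13:00, 14:30–15:00.
Windows ≥ 60 min: 12:00–13:00.
Earliest such window starts at 12:00.

12:00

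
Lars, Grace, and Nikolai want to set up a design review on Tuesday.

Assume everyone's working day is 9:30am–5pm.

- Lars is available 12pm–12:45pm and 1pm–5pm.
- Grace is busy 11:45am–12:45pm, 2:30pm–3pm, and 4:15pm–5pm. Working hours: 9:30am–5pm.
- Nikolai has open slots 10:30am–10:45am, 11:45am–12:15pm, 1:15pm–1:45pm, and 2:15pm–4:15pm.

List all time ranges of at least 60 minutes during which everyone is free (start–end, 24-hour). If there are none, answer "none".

Grace free within 09:30–17:00: 09:30–11:45, 12:45–14:30, 15:00–16:15.
Lars ∩ Grace: 13:00–14:30, 15:00–16:15.
Lars ∩ Grace ∩ Nikolai: 13:15–13:45, 14:15–14:30, 15:00–16:15.
Windows ≥ 60 min: 15:00–16:15.

15:00–16:15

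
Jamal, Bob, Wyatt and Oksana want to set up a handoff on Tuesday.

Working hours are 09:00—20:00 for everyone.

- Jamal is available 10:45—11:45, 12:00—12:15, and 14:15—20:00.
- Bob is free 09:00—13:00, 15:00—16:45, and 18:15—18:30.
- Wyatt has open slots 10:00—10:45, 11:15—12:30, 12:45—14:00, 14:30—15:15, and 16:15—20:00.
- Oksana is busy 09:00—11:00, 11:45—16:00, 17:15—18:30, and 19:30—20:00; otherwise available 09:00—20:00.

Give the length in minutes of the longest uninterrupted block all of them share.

30 minutes

Oksana free within 09:00–20:00: 11:00–11:45, 16:00–17:15, 18:30–19:30.
Jamal ∩ Bob: 10:45–11:45, 12:00–12:15, 15:00–16:45, 18:15–18:30.
Jamal ∩ Bob ∩ Wyatt: 11:15–11:45, 12:00–12:15, 15:00–15:15, 16:15–16:45, 18:15–18:30.
Jamal ∩ Bob ∩ Wyatt ∩ Oksana: 11:15–11:45, 16:15–16:45.
Common window lengths: 30, 30 min; longest is 30.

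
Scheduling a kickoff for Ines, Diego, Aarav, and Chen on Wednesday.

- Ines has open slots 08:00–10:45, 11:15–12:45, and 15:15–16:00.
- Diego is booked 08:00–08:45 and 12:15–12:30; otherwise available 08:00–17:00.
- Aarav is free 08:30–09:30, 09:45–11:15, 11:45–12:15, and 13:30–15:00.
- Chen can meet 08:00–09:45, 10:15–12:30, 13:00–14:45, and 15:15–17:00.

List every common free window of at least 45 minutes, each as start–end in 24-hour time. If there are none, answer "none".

08:45–09:30

Diego free within 08:00–17:00: 08:45–12:15, 12:30–17:00.
Ines ∩ Diego: 08:45–10:45, 11:15–12:15, 12:30–12:45, 15:15–16:00.
Ines ∩ Diego ∩ Aarav: 08:45–09:30, 09:45–10:45, 11:45–12:15.
Ines ∩ Diego ∩ Aarav ∩ Chen: 08:45–09:30, 10:15–10:45, 11:45–12:15.
Windows ≥ 45 min: 08:45–09:30.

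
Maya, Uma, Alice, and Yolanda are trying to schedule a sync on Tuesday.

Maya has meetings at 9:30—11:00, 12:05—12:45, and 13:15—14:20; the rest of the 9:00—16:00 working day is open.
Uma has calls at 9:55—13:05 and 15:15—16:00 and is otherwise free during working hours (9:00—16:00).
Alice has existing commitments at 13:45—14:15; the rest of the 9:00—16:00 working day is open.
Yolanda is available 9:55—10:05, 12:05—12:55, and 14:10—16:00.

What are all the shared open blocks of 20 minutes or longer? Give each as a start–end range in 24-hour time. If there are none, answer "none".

14:20–15:15

Maya free within 09:00–16:00: 09:00–09:30, 11:00–12:05, 12:45–13:15, 14:20–16:00.
Uma free within 09:00–16:00: 09:00–09:55, 13:05–15:15.
Alice free within 09:00–16:00: 09:00–13:45, 14:15–16:00.
Maya ∩ Uma: 09:00–09:30, 13:05–13:15, 14:20–15:15.
Maya ∩ Uma ∩ Alice: 09:00–09:30, 13:05–13:15, 14:20–15:15.
Maya ∩ Uma ∩ Alice ∩ Yolanda: 14:20–15:15.
Windows ≥ 20 min: 14:20–15:15.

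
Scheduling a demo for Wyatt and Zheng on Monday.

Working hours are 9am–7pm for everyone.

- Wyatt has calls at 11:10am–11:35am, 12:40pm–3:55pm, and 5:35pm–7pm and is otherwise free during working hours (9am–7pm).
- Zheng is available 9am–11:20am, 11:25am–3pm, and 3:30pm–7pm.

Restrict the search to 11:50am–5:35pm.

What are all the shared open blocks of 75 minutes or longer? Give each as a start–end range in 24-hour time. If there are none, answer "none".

Wyatt free within 09:00–19:00: 09:00–11:10, 11:35–12:40, 15:55–17:35.
Wyatt ∩ Zheng: 09:00–11:10, 11:35–12:40, 15:55–17:35.
Restricted to 11:50–17:35: 11:50–12:40, 15:55–17:35.
Windows ≥ 75 min: 15:55–17:35.

15:55–17:35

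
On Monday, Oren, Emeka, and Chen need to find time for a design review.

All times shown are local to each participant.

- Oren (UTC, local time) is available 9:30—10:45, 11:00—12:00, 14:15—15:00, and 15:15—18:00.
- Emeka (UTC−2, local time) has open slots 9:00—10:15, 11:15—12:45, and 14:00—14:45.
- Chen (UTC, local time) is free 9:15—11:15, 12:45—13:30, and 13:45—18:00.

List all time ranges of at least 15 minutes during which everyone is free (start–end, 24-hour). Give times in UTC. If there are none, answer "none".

11:00–11:15, 14:15–14:45, 16:00–16:45

Oren → UTC: 09:30–10:45, 11:00–12:00, 14:15–15:00, 15:15–18:00.
Emeka → UTC: 11:00–12:15, 13:15–14:45, 16:00–16:45.
Chen → UTC: 09:15–11:15, 12:45–13:30, 13:45–18:00.
Oren ∩ Emeka: 11:00–12:00, 14:15–14:45, 16:00–16:45.
Oren ∩ Emeka ∩ Chen: 11:00–11:15, 14:15–14:45, 16:00–16:45.
Windows ≥ 15 min: 11:00–11:15, 14:15–14:45, 16:00–16:45.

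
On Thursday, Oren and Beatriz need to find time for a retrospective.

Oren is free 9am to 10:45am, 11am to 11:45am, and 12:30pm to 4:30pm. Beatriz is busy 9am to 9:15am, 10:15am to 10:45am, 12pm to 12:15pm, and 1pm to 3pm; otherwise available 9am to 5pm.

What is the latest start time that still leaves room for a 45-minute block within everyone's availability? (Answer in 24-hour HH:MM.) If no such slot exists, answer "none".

15:45

Beatriz free within 09:00–17:00: 09:15–10:15, 10:45–12:00, 12:15–13:00, 15:00–17:00.
Oren ∩ Beatriz: 09:15–10:15, 11:00–11:45, 12:30–13:00, 15:00–16:30.
Windows ≥ 45 min: 09:15–10:15, 11:00–11:45, 15:00–16:30.
Latest start in the last window 15:00–16:30 is 16:30 − 45 min = 15:45.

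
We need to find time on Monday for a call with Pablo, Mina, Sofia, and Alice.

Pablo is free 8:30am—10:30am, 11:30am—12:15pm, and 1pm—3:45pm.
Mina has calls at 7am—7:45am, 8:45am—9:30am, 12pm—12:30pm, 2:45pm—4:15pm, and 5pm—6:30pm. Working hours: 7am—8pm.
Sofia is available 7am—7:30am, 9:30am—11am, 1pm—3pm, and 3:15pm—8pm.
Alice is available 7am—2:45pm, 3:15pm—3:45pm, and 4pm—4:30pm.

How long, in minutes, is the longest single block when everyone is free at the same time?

Mina free within 07:00–20:00: 07:45–08:45, 09:30–12:00, 12:30–14:45, 16:15–17:00, 18:30–20:00.
Pablo ∩ Mina: 08:30–08:45, 09:30–10:30, 11:30–12:00, 13:00–14:45.
Pablo ∩ Mina ∩ Sofia: 09:30–10:30, 13:00–14:45.
Pablo ∩ Mina ∩ Sofia ∩ Alice: 09:30–10:30, 13:00–14:45.
Common window lengths: 60, 105 min; longest is 105.

105 minutes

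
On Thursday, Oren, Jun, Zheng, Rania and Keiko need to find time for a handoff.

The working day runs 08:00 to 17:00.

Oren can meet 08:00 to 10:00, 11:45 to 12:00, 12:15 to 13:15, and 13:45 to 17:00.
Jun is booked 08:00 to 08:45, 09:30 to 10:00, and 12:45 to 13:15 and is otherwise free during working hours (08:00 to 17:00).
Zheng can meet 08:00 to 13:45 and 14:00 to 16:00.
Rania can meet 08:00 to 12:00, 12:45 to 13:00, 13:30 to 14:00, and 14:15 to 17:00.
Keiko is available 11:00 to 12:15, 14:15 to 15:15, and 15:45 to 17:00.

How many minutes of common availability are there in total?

90 minutes

Jun free within 08:00–17:00: 08:45–09:30, 10:00–12:45, 13:15–17:00.
Oren ∩ Jun: 08:45–09:30, 11:45–12:00, 12:15–12:45, 13:45–17:00.
Oren ∩ Jun ∩ Zheng: 08:45–09:30, 11:45–12:00, 12:15–12:45, 14:00–16:00.
Oren ∩ Jun ∩ Zheng ∩ Rania: 08:45–09:30, 11:45–12:00, 14:15–16:00.
Oren ∩ Jun ∩ Zheng ∩ Rania ∩ Keiko: 11:45–12:00, 14:15–15:15, 15:45–16:00.
Total common minutes: 15 + 60 + 15 = 90.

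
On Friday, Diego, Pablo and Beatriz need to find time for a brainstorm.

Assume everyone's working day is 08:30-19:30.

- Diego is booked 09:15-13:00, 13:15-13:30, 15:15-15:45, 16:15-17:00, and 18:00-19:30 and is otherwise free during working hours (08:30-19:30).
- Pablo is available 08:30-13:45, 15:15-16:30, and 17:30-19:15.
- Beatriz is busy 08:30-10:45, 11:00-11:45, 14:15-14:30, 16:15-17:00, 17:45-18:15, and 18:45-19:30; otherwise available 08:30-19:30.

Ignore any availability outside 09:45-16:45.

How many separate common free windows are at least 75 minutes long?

Diego free within 08:30–19:30: 08:30–09:15, 13:00–13:15, 13:30–15:15, 15:45–16:15, 17:00–18:00.
Beatriz free within 08:30–19:30: 10:45–11:00, 11:45–14:15, 14:30–16:15, 17:00–17:45, 18:15–18:45.
Diego ∩ Pablo: 08:30–09:15, 13:00–13:15, 13:30–13:45, 15:45–16:15, 17:30–18:00.
Diego ∩ Pablo ∩ Beatriz: 13:00–13:15, 13:30–13:45, 15:45–16:15, 17:30–17:45.
Restricted to 09:45–16:45: 13:00–13:15, 13:30–13:45, 15:45–16:15.
Windows ≥ 75 min: (none).
That's 0 windows.

0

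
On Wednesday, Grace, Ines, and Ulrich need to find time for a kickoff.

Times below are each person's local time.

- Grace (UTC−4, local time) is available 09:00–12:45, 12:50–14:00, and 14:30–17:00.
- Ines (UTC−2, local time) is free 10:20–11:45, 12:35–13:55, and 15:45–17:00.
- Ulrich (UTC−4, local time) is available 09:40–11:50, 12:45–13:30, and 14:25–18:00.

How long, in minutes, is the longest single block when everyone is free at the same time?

75 minutes

Grace → UTC: 13:00–16:45, 16:50–18:00, 18:30–21:00.
Ines → UTC: 12:20–13:45, 14:35–15:55, 17:45–19:00.
Ulrich → UTC: 13:40–15:50, 16:45–17:30, 18:25–22:00.
Grace ∩ Ines: 13:00–13:45, 14:35–15:55, 17:45–18:00, 18:30–19:00.
Grace ∩ Ines ∩ Ulrich: 13:40–13:45, 14:35–15:50, 18:30–19:00.
Common window lengths: 5, 75, 30 min; longest is 75.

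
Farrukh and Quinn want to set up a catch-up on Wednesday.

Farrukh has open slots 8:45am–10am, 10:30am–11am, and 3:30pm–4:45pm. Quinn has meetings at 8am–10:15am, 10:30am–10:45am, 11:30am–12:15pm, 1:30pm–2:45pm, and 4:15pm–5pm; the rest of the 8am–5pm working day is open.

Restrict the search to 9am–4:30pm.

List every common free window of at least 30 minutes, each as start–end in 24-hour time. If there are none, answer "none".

Quinn free within 08:00–17:00: 10:15–10:30, 10:45–11:30, 12:15–13:30, 14:45–16:15.
Farrukh ∩ Quinn: 10:45–11:00, 15:30–16:15.
Restricted to 09:00–16:30: 10:45–11:00, 15:30–16:15.
Windows ≥ 30 min: 15:30–16:15.

15:30–16:15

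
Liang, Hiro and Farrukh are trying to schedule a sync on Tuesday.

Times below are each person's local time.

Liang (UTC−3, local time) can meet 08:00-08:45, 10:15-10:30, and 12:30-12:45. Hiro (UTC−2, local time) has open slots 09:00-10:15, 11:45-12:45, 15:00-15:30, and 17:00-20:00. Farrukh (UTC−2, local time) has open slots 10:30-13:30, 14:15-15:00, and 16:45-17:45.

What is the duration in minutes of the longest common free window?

0 minutes

Liang → UTC: 11:00–11:45, 13:15–13:30, 15:30–15:45.
Hiro → UTC: 11:00–12:15, 13:45–14:45, 17:00–17:30, 19:00–22:00.
Farrukh → UTC: 12:30–15:30, 16:15–17:00, 18:45–19:45.
Liang ∩ Hiro: 11:00–11:45.
Liang ∩ Hiro ∩ Farrukh: (none).
No common window.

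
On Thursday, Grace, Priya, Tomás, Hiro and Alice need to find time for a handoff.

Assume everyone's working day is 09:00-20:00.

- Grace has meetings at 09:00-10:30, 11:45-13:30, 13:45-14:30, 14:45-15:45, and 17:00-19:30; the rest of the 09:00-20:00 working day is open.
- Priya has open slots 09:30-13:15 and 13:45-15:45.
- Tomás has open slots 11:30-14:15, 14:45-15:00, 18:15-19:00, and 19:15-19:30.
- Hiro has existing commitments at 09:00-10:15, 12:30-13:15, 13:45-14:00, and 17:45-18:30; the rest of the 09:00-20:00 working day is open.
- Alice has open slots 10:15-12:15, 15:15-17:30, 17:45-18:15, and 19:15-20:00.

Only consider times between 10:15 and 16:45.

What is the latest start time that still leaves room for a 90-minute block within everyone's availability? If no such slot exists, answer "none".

none

Grace free within 09:00–20:00: 10:30–11:45, 13:30–13:45, 14:30–14:45, 15:45–17:00, 19:30–20:00.
Hiro free within 09:00–20:00: 10:15–12:30, 13:15–13:45, 14:00–17:45, 18:30–20:00.
Grace ∩ Priya: 10:30–11:45, 14:30–14:45.
Grace ∩ Priya ∩ Tomás: 11:30–11:45.
Grace ∩ Priya ∩ Tomás ∩ Hiro: 11:30–11:45.
Grace ∩ Priya ∩ Tomás ∩ Hiro ∩ Alice: 11:30–11:45.
Restricted to 10:15–16:45: 11:30–11:45.
Windows ≥ 90 min: (none).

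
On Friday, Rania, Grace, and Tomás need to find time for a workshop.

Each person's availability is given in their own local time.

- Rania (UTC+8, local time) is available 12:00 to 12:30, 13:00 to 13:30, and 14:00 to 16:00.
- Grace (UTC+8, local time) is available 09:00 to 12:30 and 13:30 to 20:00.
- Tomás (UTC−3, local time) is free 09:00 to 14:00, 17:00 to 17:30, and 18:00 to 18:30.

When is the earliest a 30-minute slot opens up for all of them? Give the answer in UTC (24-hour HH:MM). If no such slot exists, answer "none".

none

Rania → UTC: 04:00–04:30, 05:00–05:30, 06:00–08:00.
Grace → UTC: 01:00–04:30, 05:30–12:00.
Tomás → UTC: 12:00–17:00, 20:00–20:30, 21:00–21:30.
Rania ∩ Grace: 04:00–04:30, 06:00–08:00.
Rania ∩ Grace ∩ Tomás: (none).
Windows ≥ 30 min: (none).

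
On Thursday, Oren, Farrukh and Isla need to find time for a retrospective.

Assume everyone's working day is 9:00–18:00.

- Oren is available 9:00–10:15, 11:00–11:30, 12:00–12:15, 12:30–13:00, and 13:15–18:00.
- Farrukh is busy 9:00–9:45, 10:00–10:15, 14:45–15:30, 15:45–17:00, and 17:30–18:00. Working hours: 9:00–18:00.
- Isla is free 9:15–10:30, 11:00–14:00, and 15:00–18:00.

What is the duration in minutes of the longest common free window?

Farrukh free within 09:00–18:00: 09:45–10:00, 10:15–14:45, 15:30–15:45, 17:00–17:30.
Oren ∩ Farrukh: 09:45–10:00, 11:00–11:30, 12:00–12:15, 12:30–13:00, 13:15–14:45, 15:30–15:45, 17:00–17:30.
Oren ∩ Farrukh ∩ Isla: 09:45–10:00, 11:00–11:30, 12:00–12:15, 12:30–13:00, 13:15–14:00, 15:30–15:45, 17:00–17:30.
Common window lengths: 15, 30, 15, 30, 45, 15, 30 min; longest is 45.

45 minutes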